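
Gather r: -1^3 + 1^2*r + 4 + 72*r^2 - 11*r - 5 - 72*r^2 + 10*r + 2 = 0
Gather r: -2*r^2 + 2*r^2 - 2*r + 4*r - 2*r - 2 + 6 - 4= 0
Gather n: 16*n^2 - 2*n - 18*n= 16*n^2 - 20*n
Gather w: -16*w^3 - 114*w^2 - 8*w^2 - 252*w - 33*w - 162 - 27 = -16*w^3 - 122*w^2 - 285*w - 189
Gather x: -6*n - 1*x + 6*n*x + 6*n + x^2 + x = 6*n*x + x^2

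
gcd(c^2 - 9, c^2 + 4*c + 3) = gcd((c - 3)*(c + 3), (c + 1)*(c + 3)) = c + 3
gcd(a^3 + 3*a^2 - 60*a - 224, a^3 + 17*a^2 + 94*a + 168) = a^2 + 11*a + 28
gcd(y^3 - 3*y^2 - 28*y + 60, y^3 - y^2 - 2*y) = y - 2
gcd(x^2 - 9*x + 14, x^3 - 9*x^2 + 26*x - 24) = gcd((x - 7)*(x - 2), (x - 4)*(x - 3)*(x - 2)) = x - 2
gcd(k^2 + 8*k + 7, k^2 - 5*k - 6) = k + 1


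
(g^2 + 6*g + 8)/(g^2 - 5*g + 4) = (g^2 + 6*g + 8)/(g^2 - 5*g + 4)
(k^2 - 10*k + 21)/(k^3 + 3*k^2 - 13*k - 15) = (k - 7)/(k^2 + 6*k + 5)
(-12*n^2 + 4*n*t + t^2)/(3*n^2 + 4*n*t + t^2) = (-12*n^2 + 4*n*t + t^2)/(3*n^2 + 4*n*t + t^2)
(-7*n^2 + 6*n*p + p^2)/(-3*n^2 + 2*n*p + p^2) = (7*n + p)/(3*n + p)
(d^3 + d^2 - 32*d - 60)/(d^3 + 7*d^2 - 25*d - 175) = (d^2 - 4*d - 12)/(d^2 + 2*d - 35)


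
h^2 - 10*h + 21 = (h - 7)*(h - 3)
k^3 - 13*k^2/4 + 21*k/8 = k*(k - 7/4)*(k - 3/2)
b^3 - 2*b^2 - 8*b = b*(b - 4)*(b + 2)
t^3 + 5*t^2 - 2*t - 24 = (t - 2)*(t + 3)*(t + 4)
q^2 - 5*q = q*(q - 5)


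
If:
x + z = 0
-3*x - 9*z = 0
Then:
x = 0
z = 0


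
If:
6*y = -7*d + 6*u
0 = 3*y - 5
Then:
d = 6*u/7 - 10/7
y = 5/3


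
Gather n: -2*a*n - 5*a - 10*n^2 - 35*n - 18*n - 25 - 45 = -5*a - 10*n^2 + n*(-2*a - 53) - 70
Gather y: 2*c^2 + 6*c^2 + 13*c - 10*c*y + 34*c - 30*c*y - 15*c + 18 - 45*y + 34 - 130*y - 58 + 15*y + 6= 8*c^2 + 32*c + y*(-40*c - 160)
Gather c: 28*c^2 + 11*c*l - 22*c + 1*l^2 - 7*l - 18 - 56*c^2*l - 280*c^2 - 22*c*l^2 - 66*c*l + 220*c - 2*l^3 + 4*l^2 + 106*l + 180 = c^2*(-56*l - 252) + c*(-22*l^2 - 55*l + 198) - 2*l^3 + 5*l^2 + 99*l + 162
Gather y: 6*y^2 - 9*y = 6*y^2 - 9*y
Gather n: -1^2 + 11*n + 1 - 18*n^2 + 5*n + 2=-18*n^2 + 16*n + 2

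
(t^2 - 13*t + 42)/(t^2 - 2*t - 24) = (t - 7)/(t + 4)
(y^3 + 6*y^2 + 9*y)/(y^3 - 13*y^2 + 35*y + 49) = y*(y^2 + 6*y + 9)/(y^3 - 13*y^2 + 35*y + 49)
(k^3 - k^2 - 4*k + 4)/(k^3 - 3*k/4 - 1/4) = 4*(k^2 - 4)/(4*k^2 + 4*k + 1)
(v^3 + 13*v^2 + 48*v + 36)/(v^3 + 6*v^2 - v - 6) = (v + 6)/(v - 1)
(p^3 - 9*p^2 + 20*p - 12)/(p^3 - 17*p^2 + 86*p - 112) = (p^2 - 7*p + 6)/(p^2 - 15*p + 56)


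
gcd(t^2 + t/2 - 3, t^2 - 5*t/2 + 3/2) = t - 3/2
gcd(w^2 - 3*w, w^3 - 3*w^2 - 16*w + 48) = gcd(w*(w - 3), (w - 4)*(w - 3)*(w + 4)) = w - 3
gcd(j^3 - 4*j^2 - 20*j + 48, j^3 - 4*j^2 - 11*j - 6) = j - 6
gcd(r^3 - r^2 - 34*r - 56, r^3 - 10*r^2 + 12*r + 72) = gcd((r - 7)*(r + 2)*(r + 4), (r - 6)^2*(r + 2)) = r + 2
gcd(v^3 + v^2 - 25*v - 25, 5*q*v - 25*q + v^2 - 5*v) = v - 5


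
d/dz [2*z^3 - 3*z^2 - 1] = 6*z*(z - 1)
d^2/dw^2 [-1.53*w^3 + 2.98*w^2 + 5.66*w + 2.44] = 5.96 - 9.18*w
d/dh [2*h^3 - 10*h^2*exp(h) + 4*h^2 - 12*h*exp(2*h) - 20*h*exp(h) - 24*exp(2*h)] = -10*h^2*exp(h) + 6*h^2 - 24*h*exp(2*h) - 40*h*exp(h) + 8*h - 60*exp(2*h) - 20*exp(h)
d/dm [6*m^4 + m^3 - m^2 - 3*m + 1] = 24*m^3 + 3*m^2 - 2*m - 3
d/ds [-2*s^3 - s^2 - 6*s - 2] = -6*s^2 - 2*s - 6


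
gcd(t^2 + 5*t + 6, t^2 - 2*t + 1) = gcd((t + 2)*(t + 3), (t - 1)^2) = 1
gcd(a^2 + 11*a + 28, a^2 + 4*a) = a + 4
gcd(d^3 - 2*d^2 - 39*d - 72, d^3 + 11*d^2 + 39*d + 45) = d^2 + 6*d + 9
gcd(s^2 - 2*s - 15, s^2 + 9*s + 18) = s + 3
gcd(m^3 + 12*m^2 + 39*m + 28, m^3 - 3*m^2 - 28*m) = m + 4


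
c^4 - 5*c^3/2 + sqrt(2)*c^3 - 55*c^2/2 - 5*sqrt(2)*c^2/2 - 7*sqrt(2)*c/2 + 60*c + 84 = (c - 7/2)*(c + 1)*(c - 3*sqrt(2))*(c + 4*sqrt(2))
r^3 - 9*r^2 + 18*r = r*(r - 6)*(r - 3)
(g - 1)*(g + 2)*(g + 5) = g^3 + 6*g^2 + 3*g - 10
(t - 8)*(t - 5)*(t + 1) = t^3 - 12*t^2 + 27*t + 40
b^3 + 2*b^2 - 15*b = b*(b - 3)*(b + 5)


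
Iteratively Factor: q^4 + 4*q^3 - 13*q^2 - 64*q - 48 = (q + 1)*(q^3 + 3*q^2 - 16*q - 48) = (q + 1)*(q + 3)*(q^2 - 16) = (q - 4)*(q + 1)*(q + 3)*(q + 4)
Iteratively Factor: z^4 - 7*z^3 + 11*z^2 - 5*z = (z - 5)*(z^3 - 2*z^2 + z) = (z - 5)*(z - 1)*(z^2 - z) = (z - 5)*(z - 1)^2*(z)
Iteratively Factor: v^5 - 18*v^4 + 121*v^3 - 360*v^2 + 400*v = (v - 5)*(v^4 - 13*v^3 + 56*v^2 - 80*v) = v*(v - 5)*(v^3 - 13*v^2 + 56*v - 80) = v*(v - 5)*(v - 4)*(v^2 - 9*v + 20) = v*(v - 5)*(v - 4)^2*(v - 5)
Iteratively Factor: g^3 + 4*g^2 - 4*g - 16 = (g - 2)*(g^2 + 6*g + 8) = (g - 2)*(g + 4)*(g + 2)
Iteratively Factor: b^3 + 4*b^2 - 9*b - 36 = (b + 4)*(b^2 - 9) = (b + 3)*(b + 4)*(b - 3)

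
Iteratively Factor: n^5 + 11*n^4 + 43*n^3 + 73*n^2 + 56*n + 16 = (n + 1)*(n^4 + 10*n^3 + 33*n^2 + 40*n + 16) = (n + 1)*(n + 4)*(n^3 + 6*n^2 + 9*n + 4) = (n + 1)^2*(n + 4)*(n^2 + 5*n + 4) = (n + 1)^3*(n + 4)*(n + 4)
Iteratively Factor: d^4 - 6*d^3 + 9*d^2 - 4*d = (d - 4)*(d^3 - 2*d^2 + d) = (d - 4)*(d - 1)*(d^2 - d) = (d - 4)*(d - 1)^2*(d)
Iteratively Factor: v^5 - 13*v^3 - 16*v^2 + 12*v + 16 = (v - 4)*(v^4 + 4*v^3 + 3*v^2 - 4*v - 4) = (v - 4)*(v + 2)*(v^3 + 2*v^2 - v - 2) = (v - 4)*(v + 2)^2*(v^2 - 1) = (v - 4)*(v + 1)*(v + 2)^2*(v - 1)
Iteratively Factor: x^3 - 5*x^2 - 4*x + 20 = (x - 5)*(x^2 - 4) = (x - 5)*(x + 2)*(x - 2)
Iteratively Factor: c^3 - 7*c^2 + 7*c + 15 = (c - 5)*(c^2 - 2*c - 3) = (c - 5)*(c + 1)*(c - 3)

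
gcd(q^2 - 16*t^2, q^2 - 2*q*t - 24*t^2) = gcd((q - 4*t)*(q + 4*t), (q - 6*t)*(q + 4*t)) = q + 4*t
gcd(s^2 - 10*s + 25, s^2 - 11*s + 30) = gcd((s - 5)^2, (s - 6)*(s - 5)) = s - 5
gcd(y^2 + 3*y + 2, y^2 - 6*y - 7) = y + 1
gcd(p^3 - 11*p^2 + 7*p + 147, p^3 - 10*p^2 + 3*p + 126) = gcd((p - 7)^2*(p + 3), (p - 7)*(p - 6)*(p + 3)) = p^2 - 4*p - 21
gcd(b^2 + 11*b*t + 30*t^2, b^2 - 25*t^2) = b + 5*t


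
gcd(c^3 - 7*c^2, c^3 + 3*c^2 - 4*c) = c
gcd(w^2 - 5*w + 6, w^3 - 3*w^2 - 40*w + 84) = w - 2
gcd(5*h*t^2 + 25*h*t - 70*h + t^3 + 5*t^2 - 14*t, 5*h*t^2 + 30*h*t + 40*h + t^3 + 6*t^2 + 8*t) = 5*h + t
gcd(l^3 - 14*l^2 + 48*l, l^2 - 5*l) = l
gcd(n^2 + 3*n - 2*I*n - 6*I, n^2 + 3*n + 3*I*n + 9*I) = n + 3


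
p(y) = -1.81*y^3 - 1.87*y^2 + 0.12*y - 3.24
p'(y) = -5.43*y^2 - 3.74*y + 0.12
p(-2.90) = 24.83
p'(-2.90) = -34.70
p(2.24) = -32.70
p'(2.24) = -35.50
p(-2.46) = 12.09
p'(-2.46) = -23.54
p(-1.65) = -0.40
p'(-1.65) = -8.49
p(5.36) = -335.04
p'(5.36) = -175.93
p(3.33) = -90.41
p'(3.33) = -72.55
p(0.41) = -3.63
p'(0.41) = -2.33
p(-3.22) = 37.41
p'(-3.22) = -44.14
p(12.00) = -3398.76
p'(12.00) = -826.68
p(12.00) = -3398.76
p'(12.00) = -826.68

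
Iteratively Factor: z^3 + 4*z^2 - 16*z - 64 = (z + 4)*(z^2 - 16) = (z - 4)*(z + 4)*(z + 4)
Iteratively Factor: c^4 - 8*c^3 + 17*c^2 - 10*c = (c - 2)*(c^3 - 6*c^2 + 5*c) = (c - 2)*(c - 1)*(c^2 - 5*c) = (c - 5)*(c - 2)*(c - 1)*(c)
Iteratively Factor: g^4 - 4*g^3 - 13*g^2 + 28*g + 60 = (g + 2)*(g^3 - 6*g^2 - g + 30) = (g - 3)*(g + 2)*(g^2 - 3*g - 10) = (g - 5)*(g - 3)*(g + 2)*(g + 2)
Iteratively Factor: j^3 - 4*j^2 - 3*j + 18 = (j - 3)*(j^2 - j - 6) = (j - 3)*(j + 2)*(j - 3)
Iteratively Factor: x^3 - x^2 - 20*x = (x + 4)*(x^2 - 5*x) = (x - 5)*(x + 4)*(x)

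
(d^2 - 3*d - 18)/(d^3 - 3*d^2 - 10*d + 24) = (d - 6)/(d^2 - 6*d + 8)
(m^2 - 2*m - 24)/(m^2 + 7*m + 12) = (m - 6)/(m + 3)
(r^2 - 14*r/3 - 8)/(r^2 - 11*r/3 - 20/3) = (r - 6)/(r - 5)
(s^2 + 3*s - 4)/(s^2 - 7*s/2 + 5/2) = 2*(s + 4)/(2*s - 5)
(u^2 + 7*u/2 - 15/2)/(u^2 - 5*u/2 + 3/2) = (u + 5)/(u - 1)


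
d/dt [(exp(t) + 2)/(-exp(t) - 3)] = -exp(t)/(exp(t) + 3)^2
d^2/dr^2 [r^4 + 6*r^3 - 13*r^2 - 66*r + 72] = 12*r^2 + 36*r - 26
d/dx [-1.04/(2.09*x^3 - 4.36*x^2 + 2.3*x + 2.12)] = (6.5208*x^2 - 9.0688*x + 2.392)/(2.09*x^3 - 4.36*x^2 + 2.3*x + 2.12)^2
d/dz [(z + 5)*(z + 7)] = 2*z + 12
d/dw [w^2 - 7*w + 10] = 2*w - 7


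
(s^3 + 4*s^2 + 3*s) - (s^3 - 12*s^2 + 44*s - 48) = 16*s^2 - 41*s + 48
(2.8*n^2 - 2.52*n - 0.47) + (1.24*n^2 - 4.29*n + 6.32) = 4.04*n^2 - 6.81*n + 5.85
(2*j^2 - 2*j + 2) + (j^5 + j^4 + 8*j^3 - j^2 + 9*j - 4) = j^5 + j^4 + 8*j^3 + j^2 + 7*j - 2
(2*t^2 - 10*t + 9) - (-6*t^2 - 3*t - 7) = 8*t^2 - 7*t + 16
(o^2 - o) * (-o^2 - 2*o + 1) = -o^4 - o^3 + 3*o^2 - o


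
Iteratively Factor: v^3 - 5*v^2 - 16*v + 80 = (v - 5)*(v^2 - 16) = (v - 5)*(v + 4)*(v - 4)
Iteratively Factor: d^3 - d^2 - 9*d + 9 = (d - 1)*(d^2 - 9) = (d - 3)*(d - 1)*(d + 3)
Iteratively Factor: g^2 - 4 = (g + 2)*(g - 2)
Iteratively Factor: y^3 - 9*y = (y)*(y^2 - 9) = y*(y + 3)*(y - 3)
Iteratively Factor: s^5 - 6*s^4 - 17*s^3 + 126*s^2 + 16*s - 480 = (s - 3)*(s^4 - 3*s^3 - 26*s^2 + 48*s + 160) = (s - 3)*(s + 2)*(s^3 - 5*s^2 - 16*s + 80) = (s - 3)*(s + 2)*(s + 4)*(s^2 - 9*s + 20) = (s - 5)*(s - 3)*(s + 2)*(s + 4)*(s - 4)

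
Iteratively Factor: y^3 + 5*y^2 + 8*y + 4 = (y + 2)*(y^2 + 3*y + 2) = (y + 2)^2*(y + 1)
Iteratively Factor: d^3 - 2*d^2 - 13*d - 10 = (d + 2)*(d^2 - 4*d - 5) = (d - 5)*(d + 2)*(d + 1)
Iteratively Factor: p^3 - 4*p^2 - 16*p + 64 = (p - 4)*(p^2 - 16) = (p - 4)^2*(p + 4)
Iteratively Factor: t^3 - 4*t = (t)*(t^2 - 4) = t*(t + 2)*(t - 2)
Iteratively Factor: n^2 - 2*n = (n - 2)*(n)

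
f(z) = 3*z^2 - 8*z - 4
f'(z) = 6*z - 8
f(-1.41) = 13.24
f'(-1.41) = -16.46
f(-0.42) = -0.11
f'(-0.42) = -10.52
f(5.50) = 42.75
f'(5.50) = 25.00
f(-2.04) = 24.80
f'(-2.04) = -20.24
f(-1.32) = 11.79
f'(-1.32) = -15.92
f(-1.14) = 9.02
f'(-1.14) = -14.84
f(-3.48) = 60.17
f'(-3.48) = -28.88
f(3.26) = 1.80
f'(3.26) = 11.56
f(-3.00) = 47.00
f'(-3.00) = -26.00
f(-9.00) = 311.00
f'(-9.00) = -62.00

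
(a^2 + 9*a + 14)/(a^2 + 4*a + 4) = (a + 7)/(a + 2)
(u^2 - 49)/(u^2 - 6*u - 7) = (u + 7)/(u + 1)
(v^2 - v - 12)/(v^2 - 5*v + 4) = (v + 3)/(v - 1)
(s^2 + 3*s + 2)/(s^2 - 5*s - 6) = (s + 2)/(s - 6)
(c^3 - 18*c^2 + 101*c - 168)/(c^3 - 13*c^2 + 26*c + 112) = (c - 3)/(c + 2)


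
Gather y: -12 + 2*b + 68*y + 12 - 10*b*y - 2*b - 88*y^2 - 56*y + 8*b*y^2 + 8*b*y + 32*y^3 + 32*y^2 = 32*y^3 + y^2*(8*b - 56) + y*(12 - 2*b)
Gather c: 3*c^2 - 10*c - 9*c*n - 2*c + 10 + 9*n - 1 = 3*c^2 + c*(-9*n - 12) + 9*n + 9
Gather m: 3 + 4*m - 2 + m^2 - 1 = m^2 + 4*m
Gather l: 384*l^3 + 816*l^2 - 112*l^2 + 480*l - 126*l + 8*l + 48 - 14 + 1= 384*l^3 + 704*l^2 + 362*l + 35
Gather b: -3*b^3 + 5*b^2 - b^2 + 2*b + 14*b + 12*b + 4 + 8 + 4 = -3*b^3 + 4*b^2 + 28*b + 16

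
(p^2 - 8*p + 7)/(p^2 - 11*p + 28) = (p - 1)/(p - 4)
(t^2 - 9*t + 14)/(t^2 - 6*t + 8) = (t - 7)/(t - 4)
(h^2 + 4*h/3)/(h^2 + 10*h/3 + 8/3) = h/(h + 2)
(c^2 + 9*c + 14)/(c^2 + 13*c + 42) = (c + 2)/(c + 6)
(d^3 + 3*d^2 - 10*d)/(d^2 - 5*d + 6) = d*(d + 5)/(d - 3)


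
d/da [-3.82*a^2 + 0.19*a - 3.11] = 0.19 - 7.64*a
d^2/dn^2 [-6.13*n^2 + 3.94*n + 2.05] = -12.2600000000000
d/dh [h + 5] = 1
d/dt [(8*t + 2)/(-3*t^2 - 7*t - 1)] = 6*(4*t^2 + 2*t + 1)/(9*t^4 + 42*t^3 + 55*t^2 + 14*t + 1)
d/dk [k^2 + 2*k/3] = 2*k + 2/3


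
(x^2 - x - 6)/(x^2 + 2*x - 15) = (x + 2)/(x + 5)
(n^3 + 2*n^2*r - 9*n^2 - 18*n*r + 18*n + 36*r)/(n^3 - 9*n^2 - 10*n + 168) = (n^2 + 2*n*r - 3*n - 6*r)/(n^2 - 3*n - 28)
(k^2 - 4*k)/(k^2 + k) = (k - 4)/(k + 1)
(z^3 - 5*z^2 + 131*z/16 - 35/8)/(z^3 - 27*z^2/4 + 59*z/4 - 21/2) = (z - 5/4)/(z - 3)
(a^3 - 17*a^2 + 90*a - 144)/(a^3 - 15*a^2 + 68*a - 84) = (a^2 - 11*a + 24)/(a^2 - 9*a + 14)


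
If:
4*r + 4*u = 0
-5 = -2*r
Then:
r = 5/2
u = -5/2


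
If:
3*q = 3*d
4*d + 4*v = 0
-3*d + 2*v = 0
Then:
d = 0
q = 0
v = 0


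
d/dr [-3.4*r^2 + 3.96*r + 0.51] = 3.96 - 6.8*r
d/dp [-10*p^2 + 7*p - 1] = 7 - 20*p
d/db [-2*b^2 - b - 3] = -4*b - 1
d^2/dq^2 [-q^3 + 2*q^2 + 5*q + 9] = 4 - 6*q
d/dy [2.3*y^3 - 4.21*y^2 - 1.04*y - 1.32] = 6.9*y^2 - 8.42*y - 1.04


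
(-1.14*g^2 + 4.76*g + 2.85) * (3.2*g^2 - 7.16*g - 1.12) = -3.648*g^4 + 23.3944*g^3 - 23.6848*g^2 - 25.7372*g - 3.192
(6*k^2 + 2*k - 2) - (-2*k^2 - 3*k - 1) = 8*k^2 + 5*k - 1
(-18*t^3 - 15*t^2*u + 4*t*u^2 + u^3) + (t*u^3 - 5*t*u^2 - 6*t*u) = -18*t^3 - 15*t^2*u + t*u^3 - t*u^2 - 6*t*u + u^3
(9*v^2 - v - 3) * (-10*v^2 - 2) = -90*v^4 + 10*v^3 + 12*v^2 + 2*v + 6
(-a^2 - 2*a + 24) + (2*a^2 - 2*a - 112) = a^2 - 4*a - 88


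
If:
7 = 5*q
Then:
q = 7/5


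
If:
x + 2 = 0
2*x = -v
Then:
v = 4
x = -2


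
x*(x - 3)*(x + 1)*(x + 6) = x^4 + 4*x^3 - 15*x^2 - 18*x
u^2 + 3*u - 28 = (u - 4)*(u + 7)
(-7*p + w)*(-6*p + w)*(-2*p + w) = -84*p^3 + 68*p^2*w - 15*p*w^2 + w^3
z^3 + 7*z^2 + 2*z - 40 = (z - 2)*(z + 4)*(z + 5)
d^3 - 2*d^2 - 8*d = d*(d - 4)*(d + 2)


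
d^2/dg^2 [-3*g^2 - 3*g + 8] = -6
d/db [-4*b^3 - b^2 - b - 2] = -12*b^2 - 2*b - 1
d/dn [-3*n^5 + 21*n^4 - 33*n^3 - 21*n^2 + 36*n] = -15*n^4 + 84*n^3 - 99*n^2 - 42*n + 36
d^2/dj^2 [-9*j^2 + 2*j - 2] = -18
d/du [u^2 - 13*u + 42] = 2*u - 13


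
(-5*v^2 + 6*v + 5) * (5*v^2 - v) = -25*v^4 + 35*v^3 + 19*v^2 - 5*v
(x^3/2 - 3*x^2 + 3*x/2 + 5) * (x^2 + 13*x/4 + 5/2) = x^5/2 - 11*x^4/8 - 7*x^3 + 19*x^2/8 + 20*x + 25/2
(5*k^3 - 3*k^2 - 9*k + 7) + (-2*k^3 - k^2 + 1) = 3*k^3 - 4*k^2 - 9*k + 8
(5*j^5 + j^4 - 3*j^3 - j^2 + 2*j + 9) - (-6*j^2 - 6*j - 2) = 5*j^5 + j^4 - 3*j^3 + 5*j^2 + 8*j + 11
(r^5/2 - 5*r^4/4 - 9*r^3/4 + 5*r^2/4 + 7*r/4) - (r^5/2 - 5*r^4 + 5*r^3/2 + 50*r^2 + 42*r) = 15*r^4/4 - 19*r^3/4 - 195*r^2/4 - 161*r/4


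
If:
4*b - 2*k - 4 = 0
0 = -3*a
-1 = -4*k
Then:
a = 0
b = 9/8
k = 1/4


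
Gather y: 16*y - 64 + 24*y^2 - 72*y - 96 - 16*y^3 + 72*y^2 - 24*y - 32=-16*y^3 + 96*y^2 - 80*y - 192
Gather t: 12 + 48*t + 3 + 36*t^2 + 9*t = 36*t^2 + 57*t + 15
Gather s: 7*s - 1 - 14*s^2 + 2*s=-14*s^2 + 9*s - 1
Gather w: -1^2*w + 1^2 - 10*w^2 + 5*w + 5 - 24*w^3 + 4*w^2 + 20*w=-24*w^3 - 6*w^2 + 24*w + 6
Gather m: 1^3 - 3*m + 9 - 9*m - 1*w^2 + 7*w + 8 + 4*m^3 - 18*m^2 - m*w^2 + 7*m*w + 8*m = 4*m^3 - 18*m^2 + m*(-w^2 + 7*w - 4) - w^2 + 7*w + 18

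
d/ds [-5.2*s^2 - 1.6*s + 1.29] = -10.4*s - 1.6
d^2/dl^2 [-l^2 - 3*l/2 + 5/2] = -2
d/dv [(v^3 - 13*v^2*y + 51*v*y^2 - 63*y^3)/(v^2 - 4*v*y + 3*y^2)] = (v^2 - 2*v*y - 11*y^2)/(v^2 - 2*v*y + y^2)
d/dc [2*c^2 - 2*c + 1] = 4*c - 2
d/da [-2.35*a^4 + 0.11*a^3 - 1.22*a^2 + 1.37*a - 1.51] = -9.4*a^3 + 0.33*a^2 - 2.44*a + 1.37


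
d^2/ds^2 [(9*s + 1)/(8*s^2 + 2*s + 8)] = ((8*s + 1)^2*(9*s + 1) - (108*s + 13)*(4*s^2 + s + 4))/(4*s^2 + s + 4)^3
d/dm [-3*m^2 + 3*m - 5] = 3 - 6*m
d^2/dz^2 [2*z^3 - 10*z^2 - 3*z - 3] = 12*z - 20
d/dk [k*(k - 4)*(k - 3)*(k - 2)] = 4*k^3 - 27*k^2 + 52*k - 24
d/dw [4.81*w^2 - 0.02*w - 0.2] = 9.62*w - 0.02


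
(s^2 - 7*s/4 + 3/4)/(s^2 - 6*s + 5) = (s - 3/4)/(s - 5)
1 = 1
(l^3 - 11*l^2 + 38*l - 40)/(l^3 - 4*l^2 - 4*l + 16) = (l - 5)/(l + 2)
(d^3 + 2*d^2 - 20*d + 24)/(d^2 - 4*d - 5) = (-d^3 - 2*d^2 + 20*d - 24)/(-d^2 + 4*d + 5)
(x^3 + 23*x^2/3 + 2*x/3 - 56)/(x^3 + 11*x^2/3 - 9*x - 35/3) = (x^2 + 10*x + 24)/(x^2 + 6*x + 5)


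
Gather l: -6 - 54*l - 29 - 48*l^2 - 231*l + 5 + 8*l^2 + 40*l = -40*l^2 - 245*l - 30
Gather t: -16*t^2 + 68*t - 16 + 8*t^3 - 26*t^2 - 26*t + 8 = 8*t^3 - 42*t^2 + 42*t - 8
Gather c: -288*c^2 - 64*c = -288*c^2 - 64*c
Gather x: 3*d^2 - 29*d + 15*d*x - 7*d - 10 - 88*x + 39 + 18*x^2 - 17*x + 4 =3*d^2 - 36*d + 18*x^2 + x*(15*d - 105) + 33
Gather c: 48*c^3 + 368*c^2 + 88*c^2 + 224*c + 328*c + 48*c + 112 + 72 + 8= 48*c^3 + 456*c^2 + 600*c + 192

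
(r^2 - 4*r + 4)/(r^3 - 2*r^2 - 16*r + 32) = (r - 2)/(r^2 - 16)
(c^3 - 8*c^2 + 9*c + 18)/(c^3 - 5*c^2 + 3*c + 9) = (c - 6)/(c - 3)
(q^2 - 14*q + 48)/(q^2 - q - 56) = (q - 6)/(q + 7)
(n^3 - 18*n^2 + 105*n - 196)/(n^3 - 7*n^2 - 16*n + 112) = (n - 7)/(n + 4)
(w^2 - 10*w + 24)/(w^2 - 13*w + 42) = (w - 4)/(w - 7)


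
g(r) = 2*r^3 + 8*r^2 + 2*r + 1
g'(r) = 6*r^2 + 16*r + 2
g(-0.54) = 1.94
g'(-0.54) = -4.89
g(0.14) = 1.44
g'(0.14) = 4.36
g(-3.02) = 12.84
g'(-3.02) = 8.40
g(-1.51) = 9.33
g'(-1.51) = -8.48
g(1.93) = 49.04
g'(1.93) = 55.23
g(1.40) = 24.97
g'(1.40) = 36.16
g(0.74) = 7.67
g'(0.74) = 17.13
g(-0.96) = 4.68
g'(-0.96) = -7.83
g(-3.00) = 13.00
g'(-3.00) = 8.00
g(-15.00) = -4979.00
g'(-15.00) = 1112.00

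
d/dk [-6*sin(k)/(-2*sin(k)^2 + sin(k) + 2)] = 6*(cos(2*k) - 3)*cos(k)/(sin(k) + cos(2*k) + 1)^2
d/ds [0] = 0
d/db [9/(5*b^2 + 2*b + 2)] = 18*(-5*b - 1)/(5*b^2 + 2*b + 2)^2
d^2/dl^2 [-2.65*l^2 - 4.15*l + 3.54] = -5.30000000000000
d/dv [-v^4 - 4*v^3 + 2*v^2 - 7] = 4*v*(-v^2 - 3*v + 1)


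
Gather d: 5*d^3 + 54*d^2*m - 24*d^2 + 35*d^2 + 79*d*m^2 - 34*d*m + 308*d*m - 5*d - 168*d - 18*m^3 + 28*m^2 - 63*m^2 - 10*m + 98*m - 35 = 5*d^3 + d^2*(54*m + 11) + d*(79*m^2 + 274*m - 173) - 18*m^3 - 35*m^2 + 88*m - 35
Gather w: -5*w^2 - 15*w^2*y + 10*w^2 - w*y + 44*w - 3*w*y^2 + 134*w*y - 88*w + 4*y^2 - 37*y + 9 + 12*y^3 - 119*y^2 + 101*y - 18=w^2*(5 - 15*y) + w*(-3*y^2 + 133*y - 44) + 12*y^3 - 115*y^2 + 64*y - 9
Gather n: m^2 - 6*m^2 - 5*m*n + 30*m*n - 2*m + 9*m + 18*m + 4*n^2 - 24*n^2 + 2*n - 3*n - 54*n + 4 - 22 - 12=-5*m^2 + 25*m - 20*n^2 + n*(25*m - 55) - 30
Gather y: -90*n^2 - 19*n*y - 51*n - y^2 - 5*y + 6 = -90*n^2 - 51*n - y^2 + y*(-19*n - 5) + 6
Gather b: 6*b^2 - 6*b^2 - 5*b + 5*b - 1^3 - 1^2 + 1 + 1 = 0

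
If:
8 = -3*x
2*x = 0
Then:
No Solution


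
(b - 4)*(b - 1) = b^2 - 5*b + 4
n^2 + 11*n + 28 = (n + 4)*(n + 7)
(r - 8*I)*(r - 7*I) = r^2 - 15*I*r - 56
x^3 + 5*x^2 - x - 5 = (x - 1)*(x + 1)*(x + 5)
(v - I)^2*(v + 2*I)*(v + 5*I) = v^4 + 5*I*v^3 + 3*v^2 + 13*I*v + 10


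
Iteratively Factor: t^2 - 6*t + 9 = (t - 3)*(t - 3)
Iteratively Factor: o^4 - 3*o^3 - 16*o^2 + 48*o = (o)*(o^3 - 3*o^2 - 16*o + 48) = o*(o + 4)*(o^2 - 7*o + 12) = o*(o - 3)*(o + 4)*(o - 4)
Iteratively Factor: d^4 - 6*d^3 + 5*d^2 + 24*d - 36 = (d + 2)*(d^3 - 8*d^2 + 21*d - 18) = (d - 3)*(d + 2)*(d^2 - 5*d + 6) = (d - 3)*(d - 2)*(d + 2)*(d - 3)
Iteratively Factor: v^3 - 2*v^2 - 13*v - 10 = (v + 1)*(v^2 - 3*v - 10) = (v - 5)*(v + 1)*(v + 2)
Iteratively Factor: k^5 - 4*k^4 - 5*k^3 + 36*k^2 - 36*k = (k - 2)*(k^4 - 2*k^3 - 9*k^2 + 18*k) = k*(k - 2)*(k^3 - 2*k^2 - 9*k + 18) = k*(k - 3)*(k - 2)*(k^2 + k - 6) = k*(k - 3)*(k - 2)^2*(k + 3)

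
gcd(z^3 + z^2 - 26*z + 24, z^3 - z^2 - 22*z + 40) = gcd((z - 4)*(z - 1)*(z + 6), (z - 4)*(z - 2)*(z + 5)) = z - 4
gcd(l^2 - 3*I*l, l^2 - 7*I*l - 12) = l - 3*I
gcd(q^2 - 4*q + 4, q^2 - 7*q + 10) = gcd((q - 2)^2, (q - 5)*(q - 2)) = q - 2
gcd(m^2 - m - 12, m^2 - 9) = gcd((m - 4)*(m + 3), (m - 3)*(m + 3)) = m + 3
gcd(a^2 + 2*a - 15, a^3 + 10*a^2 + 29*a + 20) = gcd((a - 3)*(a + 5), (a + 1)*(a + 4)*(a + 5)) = a + 5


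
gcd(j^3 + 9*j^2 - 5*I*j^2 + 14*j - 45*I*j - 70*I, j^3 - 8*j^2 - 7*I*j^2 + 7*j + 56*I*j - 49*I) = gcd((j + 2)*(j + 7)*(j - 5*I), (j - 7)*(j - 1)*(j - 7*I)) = 1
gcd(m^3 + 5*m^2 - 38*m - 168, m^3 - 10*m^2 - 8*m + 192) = m^2 - 2*m - 24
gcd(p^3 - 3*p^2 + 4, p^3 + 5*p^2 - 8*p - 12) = p^2 - p - 2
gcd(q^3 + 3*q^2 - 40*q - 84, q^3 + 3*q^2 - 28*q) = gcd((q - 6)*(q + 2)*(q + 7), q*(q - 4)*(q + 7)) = q + 7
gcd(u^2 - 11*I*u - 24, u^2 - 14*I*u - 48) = u - 8*I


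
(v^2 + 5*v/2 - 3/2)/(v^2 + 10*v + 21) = (v - 1/2)/(v + 7)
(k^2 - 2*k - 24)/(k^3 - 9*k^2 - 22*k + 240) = (k + 4)/(k^2 - 3*k - 40)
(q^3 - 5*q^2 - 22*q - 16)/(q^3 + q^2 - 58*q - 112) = (q + 1)/(q + 7)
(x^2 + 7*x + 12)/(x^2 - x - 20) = (x + 3)/(x - 5)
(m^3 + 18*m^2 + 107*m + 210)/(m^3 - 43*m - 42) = (m^2 + 12*m + 35)/(m^2 - 6*m - 7)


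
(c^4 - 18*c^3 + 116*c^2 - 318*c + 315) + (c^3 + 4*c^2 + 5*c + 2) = c^4 - 17*c^3 + 120*c^2 - 313*c + 317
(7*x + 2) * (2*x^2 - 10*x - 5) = 14*x^3 - 66*x^2 - 55*x - 10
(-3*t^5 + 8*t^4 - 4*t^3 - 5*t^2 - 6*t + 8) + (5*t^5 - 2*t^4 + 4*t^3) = 2*t^5 + 6*t^4 - 5*t^2 - 6*t + 8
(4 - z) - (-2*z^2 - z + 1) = 2*z^2 + 3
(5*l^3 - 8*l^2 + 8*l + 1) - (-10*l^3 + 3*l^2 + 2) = 15*l^3 - 11*l^2 + 8*l - 1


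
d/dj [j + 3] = 1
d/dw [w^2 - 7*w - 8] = 2*w - 7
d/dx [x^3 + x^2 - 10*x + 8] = 3*x^2 + 2*x - 10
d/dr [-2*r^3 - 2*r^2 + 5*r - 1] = -6*r^2 - 4*r + 5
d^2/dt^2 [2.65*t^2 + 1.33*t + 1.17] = 5.30000000000000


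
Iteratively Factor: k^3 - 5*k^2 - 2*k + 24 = (k - 3)*(k^2 - 2*k - 8) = (k - 4)*(k - 3)*(k + 2)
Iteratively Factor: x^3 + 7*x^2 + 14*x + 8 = (x + 2)*(x^2 + 5*x + 4) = (x + 2)*(x + 4)*(x + 1)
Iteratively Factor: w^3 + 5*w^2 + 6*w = (w + 3)*(w^2 + 2*w) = (w + 2)*(w + 3)*(w)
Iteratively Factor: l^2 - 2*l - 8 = (l + 2)*(l - 4)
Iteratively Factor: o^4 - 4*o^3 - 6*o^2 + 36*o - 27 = (o - 1)*(o^3 - 3*o^2 - 9*o + 27) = (o - 3)*(o - 1)*(o^2 - 9) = (o - 3)^2*(o - 1)*(o + 3)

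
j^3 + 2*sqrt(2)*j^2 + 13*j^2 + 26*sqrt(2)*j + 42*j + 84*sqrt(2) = (j + 6)*(j + 7)*(j + 2*sqrt(2))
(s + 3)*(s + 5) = s^2 + 8*s + 15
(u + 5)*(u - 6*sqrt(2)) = u^2 - 6*sqrt(2)*u + 5*u - 30*sqrt(2)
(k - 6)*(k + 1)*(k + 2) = k^3 - 3*k^2 - 16*k - 12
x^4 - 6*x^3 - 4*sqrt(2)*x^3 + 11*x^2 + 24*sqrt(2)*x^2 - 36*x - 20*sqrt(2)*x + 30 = (x - 5)*(x - 1)*(x - 3*sqrt(2))*(x - sqrt(2))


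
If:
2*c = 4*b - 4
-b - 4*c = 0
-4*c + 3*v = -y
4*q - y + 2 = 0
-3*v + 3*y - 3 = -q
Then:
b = 8/9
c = -2/9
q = -53/153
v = -230/459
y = 94/153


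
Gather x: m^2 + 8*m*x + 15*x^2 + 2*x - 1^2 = m^2 + 15*x^2 + x*(8*m + 2) - 1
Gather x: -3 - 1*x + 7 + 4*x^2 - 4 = 4*x^2 - x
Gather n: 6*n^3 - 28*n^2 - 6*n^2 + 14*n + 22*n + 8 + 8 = 6*n^3 - 34*n^2 + 36*n + 16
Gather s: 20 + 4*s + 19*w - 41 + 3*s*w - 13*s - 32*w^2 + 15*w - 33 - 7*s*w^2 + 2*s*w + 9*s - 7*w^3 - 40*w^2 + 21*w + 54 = s*(-7*w^2 + 5*w) - 7*w^3 - 72*w^2 + 55*w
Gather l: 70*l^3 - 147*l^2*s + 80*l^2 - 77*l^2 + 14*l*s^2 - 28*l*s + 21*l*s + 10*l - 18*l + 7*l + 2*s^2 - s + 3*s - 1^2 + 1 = 70*l^3 + l^2*(3 - 147*s) + l*(14*s^2 - 7*s - 1) + 2*s^2 + 2*s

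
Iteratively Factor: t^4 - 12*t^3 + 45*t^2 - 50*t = (t - 5)*(t^3 - 7*t^2 + 10*t) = (t - 5)*(t - 2)*(t^2 - 5*t) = (t - 5)^2*(t - 2)*(t)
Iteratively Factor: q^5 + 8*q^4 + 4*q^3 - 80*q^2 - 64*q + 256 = (q - 2)*(q^4 + 10*q^3 + 24*q^2 - 32*q - 128) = (q - 2)*(q + 4)*(q^3 + 6*q^2 - 32) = (q - 2)*(q + 4)^2*(q^2 + 2*q - 8) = (q - 2)*(q + 4)^3*(q - 2)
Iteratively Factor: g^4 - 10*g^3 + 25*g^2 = (g - 5)*(g^3 - 5*g^2) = (g - 5)^2*(g^2) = g*(g - 5)^2*(g)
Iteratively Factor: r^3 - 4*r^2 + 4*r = (r - 2)*(r^2 - 2*r) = r*(r - 2)*(r - 2)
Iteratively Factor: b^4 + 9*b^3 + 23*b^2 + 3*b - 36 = (b - 1)*(b^3 + 10*b^2 + 33*b + 36) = (b - 1)*(b + 3)*(b^2 + 7*b + 12) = (b - 1)*(b + 3)*(b + 4)*(b + 3)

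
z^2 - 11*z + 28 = (z - 7)*(z - 4)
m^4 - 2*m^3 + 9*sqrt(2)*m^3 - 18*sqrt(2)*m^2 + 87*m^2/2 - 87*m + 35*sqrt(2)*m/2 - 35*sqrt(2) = (m - 2)*(m + sqrt(2)/2)*(m + 7*sqrt(2)/2)*(m + 5*sqrt(2))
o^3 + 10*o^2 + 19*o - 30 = (o - 1)*(o + 5)*(o + 6)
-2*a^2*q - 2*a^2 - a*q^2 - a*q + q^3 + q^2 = (-2*a + q)*(a + q)*(q + 1)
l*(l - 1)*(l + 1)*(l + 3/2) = l^4 + 3*l^3/2 - l^2 - 3*l/2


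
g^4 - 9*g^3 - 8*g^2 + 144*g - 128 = (g - 8)*(g - 4)*(g - 1)*(g + 4)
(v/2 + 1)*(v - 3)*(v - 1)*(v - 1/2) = v^4/2 - 5*v^3/4 - 2*v^2 + 17*v/4 - 3/2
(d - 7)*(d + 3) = d^2 - 4*d - 21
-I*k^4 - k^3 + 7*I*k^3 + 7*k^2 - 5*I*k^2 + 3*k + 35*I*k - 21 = (k - 7)*(k - 3*I)*(k + I)*(-I*k + 1)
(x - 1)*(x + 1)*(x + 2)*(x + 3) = x^4 + 5*x^3 + 5*x^2 - 5*x - 6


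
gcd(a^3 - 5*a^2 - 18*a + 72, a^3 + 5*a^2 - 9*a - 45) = a - 3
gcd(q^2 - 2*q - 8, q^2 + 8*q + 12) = q + 2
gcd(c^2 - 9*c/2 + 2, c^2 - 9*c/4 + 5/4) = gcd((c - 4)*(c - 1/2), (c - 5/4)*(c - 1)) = 1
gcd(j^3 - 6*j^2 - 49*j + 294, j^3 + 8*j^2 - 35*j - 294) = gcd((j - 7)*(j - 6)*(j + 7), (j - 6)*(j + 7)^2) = j^2 + j - 42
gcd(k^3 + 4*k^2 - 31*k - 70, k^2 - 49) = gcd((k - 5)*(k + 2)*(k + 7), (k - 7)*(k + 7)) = k + 7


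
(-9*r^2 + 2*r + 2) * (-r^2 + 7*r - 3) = 9*r^4 - 65*r^3 + 39*r^2 + 8*r - 6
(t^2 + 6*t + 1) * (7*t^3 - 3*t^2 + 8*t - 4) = 7*t^5 + 39*t^4 - 3*t^3 + 41*t^2 - 16*t - 4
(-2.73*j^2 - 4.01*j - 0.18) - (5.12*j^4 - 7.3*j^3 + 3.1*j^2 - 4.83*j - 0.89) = -5.12*j^4 + 7.3*j^3 - 5.83*j^2 + 0.82*j + 0.71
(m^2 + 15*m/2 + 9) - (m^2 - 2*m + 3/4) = 19*m/2 + 33/4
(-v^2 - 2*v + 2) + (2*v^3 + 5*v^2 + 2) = 2*v^3 + 4*v^2 - 2*v + 4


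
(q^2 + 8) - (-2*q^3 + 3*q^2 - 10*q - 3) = 2*q^3 - 2*q^2 + 10*q + 11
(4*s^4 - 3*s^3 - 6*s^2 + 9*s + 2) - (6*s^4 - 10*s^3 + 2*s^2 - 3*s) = -2*s^4 + 7*s^3 - 8*s^2 + 12*s + 2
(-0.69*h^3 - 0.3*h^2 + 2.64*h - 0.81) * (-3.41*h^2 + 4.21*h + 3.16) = 2.3529*h^5 - 1.8819*h^4 - 12.4458*h^3 + 12.9285*h^2 + 4.9323*h - 2.5596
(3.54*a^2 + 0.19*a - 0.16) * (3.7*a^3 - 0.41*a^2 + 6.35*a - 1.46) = 13.098*a^5 - 0.7484*a^4 + 21.8091*a^3 - 3.8963*a^2 - 1.2934*a + 0.2336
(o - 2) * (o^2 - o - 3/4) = o^3 - 3*o^2 + 5*o/4 + 3/2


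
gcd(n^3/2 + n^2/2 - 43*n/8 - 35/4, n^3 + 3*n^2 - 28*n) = 1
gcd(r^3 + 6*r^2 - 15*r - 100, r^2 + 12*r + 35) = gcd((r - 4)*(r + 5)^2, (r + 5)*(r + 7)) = r + 5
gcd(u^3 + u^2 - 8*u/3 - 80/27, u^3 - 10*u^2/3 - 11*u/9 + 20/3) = u^2 - u/3 - 20/9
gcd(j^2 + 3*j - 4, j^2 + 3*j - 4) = j^2 + 3*j - 4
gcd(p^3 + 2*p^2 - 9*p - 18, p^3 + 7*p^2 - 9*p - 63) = p^2 - 9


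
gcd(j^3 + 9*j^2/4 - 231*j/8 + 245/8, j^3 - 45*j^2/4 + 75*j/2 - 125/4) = j - 5/4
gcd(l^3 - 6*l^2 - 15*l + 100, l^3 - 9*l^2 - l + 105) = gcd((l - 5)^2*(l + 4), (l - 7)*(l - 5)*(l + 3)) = l - 5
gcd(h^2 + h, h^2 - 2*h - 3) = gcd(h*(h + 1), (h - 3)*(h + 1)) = h + 1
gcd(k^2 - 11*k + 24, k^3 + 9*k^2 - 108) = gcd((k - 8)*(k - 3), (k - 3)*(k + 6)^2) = k - 3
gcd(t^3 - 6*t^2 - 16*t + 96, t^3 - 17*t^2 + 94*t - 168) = t^2 - 10*t + 24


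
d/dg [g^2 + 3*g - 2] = 2*g + 3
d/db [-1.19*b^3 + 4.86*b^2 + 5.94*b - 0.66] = -3.57*b^2 + 9.72*b + 5.94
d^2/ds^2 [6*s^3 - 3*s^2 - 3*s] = 36*s - 6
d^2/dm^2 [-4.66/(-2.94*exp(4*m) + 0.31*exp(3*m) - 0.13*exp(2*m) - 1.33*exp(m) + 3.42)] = ((-219.2064*exp(3*m) + 13.0014*exp(2*m) - 2.4232*exp(m) - 6.1978)*(2.94*exp(4*m) - 0.31*exp(3*m) + 0.13*exp(2*m) + 1.33*exp(m) - 3.42) + 4.66*(11.76*exp(3*m) - 0.93*exp(2*m) + 0.26*exp(m) + 1.33)*(23.52*exp(3*m) - 1.86*exp(2*m) + 0.52*exp(m) + 2.66)*exp(m))*exp(m)/(2.94*exp(4*m) - 0.31*exp(3*m) + 0.13*exp(2*m) + 1.33*exp(m) - 3.42)^3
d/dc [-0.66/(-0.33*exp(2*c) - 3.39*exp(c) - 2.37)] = (-0.4356*exp(c) - 2.2374)*exp(c)/(0.33*exp(2*c) + 3.39*exp(c) + 2.37)^2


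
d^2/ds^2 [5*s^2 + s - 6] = 10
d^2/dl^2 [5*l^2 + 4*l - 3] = 10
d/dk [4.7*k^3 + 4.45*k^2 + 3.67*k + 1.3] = 14.1*k^2 + 8.9*k + 3.67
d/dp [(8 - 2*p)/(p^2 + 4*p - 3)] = 2*(-p^2 - 4*p + 2*(p - 4)*(p + 2) + 3)/(p^2 + 4*p - 3)^2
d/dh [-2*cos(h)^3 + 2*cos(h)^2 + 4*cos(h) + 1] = 2*(3*cos(h)^2 - 2*cos(h) - 2)*sin(h)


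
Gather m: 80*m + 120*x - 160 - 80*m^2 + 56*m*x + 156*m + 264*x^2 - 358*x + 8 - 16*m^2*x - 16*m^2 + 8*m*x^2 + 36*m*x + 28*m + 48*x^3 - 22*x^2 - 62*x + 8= m^2*(-16*x - 96) + m*(8*x^2 + 92*x + 264) + 48*x^3 + 242*x^2 - 300*x - 144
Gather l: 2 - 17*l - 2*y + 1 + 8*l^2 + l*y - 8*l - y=8*l^2 + l*(y - 25) - 3*y + 3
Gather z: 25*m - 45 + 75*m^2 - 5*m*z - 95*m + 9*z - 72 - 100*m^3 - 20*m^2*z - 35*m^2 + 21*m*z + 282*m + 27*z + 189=-100*m^3 + 40*m^2 + 212*m + z*(-20*m^2 + 16*m + 36) + 72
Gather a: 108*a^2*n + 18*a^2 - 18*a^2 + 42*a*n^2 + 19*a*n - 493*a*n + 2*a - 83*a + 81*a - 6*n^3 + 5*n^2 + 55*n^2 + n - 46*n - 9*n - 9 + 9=108*a^2*n + a*(42*n^2 - 474*n) - 6*n^3 + 60*n^2 - 54*n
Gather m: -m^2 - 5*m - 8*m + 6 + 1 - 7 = -m^2 - 13*m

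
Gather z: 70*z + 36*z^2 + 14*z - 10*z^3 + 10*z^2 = -10*z^3 + 46*z^2 + 84*z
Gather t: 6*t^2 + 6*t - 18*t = 6*t^2 - 12*t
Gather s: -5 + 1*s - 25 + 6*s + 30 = 7*s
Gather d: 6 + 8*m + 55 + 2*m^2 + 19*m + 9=2*m^2 + 27*m + 70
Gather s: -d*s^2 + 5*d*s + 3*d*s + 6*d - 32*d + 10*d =-d*s^2 + 8*d*s - 16*d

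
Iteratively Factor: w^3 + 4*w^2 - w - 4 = (w - 1)*(w^2 + 5*w + 4) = (w - 1)*(w + 4)*(w + 1)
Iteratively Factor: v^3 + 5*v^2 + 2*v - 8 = (v + 2)*(v^2 + 3*v - 4) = (v + 2)*(v + 4)*(v - 1)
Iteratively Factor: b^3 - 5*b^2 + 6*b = (b - 3)*(b^2 - 2*b) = b*(b - 3)*(b - 2)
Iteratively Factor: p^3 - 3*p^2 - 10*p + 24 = (p - 4)*(p^2 + p - 6) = (p - 4)*(p + 3)*(p - 2)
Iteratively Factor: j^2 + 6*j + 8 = (j + 4)*(j + 2)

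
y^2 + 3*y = y*(y + 3)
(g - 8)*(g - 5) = g^2 - 13*g + 40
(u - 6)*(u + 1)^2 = u^3 - 4*u^2 - 11*u - 6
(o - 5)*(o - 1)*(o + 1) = o^3 - 5*o^2 - o + 5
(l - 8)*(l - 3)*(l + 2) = l^3 - 9*l^2 + 2*l + 48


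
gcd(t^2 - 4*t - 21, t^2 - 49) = t - 7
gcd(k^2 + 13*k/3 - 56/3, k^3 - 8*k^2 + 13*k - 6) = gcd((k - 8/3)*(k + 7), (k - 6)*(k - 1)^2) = 1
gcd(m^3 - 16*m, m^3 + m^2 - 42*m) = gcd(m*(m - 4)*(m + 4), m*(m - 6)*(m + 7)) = m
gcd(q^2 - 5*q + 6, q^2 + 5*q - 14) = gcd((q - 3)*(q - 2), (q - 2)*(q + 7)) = q - 2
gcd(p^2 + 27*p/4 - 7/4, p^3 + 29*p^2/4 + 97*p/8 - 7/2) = p - 1/4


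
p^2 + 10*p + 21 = (p + 3)*(p + 7)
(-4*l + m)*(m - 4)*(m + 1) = -4*l*m^2 + 12*l*m + 16*l + m^3 - 3*m^2 - 4*m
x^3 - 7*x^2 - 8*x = x*(x - 8)*(x + 1)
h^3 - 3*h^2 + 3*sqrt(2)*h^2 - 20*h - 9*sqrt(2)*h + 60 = (h - 3)*(h - 2*sqrt(2))*(h + 5*sqrt(2))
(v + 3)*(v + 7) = v^2 + 10*v + 21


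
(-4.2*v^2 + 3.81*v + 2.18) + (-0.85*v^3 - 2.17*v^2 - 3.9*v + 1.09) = -0.85*v^3 - 6.37*v^2 - 0.0899999999999999*v + 3.27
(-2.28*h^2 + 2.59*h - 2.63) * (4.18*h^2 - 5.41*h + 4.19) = -9.5304*h^4 + 23.161*h^3 - 34.5585*h^2 + 25.0804*h - 11.0197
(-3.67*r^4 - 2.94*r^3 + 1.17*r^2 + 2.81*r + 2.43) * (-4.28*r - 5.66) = 15.7076*r^5 + 33.3554*r^4 + 11.6328*r^3 - 18.649*r^2 - 26.305*r - 13.7538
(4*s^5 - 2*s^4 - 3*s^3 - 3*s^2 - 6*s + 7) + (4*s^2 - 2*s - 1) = 4*s^5 - 2*s^4 - 3*s^3 + s^2 - 8*s + 6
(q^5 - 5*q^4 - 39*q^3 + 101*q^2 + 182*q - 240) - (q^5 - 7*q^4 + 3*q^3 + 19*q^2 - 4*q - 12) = 2*q^4 - 42*q^3 + 82*q^2 + 186*q - 228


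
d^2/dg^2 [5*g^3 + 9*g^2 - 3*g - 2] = 30*g + 18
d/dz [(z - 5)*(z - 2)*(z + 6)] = 3*z^2 - 2*z - 32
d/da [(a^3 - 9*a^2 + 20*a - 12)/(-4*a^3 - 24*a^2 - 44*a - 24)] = 3*(-5*a^4 + 6*a^3 + 55*a^2 - 12*a - 84)/(4*(a^6 + 12*a^5 + 58*a^4 + 144*a^3 + 193*a^2 + 132*a + 36))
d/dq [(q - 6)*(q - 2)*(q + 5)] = 3*q^2 - 6*q - 28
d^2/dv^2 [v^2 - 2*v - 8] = 2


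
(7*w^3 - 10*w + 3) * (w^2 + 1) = 7*w^5 - 3*w^3 + 3*w^2 - 10*w + 3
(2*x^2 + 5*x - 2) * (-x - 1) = -2*x^3 - 7*x^2 - 3*x + 2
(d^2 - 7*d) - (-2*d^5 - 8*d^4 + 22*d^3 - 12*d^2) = 2*d^5 + 8*d^4 - 22*d^3 + 13*d^2 - 7*d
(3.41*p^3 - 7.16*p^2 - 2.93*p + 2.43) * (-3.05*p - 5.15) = -10.4005*p^4 + 4.2765*p^3 + 45.8105*p^2 + 7.678*p - 12.5145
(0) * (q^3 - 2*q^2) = 0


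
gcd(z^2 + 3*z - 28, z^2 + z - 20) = z - 4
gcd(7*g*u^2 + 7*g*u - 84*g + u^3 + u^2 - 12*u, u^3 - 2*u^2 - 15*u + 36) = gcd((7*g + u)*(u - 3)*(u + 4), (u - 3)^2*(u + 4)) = u^2 + u - 12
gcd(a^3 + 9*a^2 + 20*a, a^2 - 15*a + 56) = 1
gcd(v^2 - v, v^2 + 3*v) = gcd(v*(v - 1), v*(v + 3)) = v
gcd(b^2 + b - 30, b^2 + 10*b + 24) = b + 6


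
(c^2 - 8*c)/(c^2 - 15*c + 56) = c/(c - 7)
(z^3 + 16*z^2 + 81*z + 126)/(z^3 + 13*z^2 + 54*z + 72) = (z + 7)/(z + 4)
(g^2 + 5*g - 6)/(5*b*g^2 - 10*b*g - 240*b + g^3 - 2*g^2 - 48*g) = (g - 1)/(5*b*g - 40*b + g^2 - 8*g)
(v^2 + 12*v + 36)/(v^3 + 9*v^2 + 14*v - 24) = (v + 6)/(v^2 + 3*v - 4)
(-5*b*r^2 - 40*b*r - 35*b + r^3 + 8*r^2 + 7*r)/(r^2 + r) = -5*b - 35*b/r + r + 7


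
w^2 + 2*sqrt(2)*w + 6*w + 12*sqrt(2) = (w + 6)*(w + 2*sqrt(2))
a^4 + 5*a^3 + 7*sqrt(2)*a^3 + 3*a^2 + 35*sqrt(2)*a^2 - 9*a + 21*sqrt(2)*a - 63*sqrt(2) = (a - 1)*(a + 3)^2*(a + 7*sqrt(2))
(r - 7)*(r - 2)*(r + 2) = r^3 - 7*r^2 - 4*r + 28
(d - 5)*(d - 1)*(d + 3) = d^3 - 3*d^2 - 13*d + 15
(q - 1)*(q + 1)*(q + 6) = q^3 + 6*q^2 - q - 6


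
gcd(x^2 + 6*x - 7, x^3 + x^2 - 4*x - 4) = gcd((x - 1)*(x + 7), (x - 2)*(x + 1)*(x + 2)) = 1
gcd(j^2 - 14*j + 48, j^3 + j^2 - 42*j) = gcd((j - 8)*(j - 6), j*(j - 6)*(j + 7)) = j - 6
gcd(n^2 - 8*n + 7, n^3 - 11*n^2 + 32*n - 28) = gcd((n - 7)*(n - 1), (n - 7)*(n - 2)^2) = n - 7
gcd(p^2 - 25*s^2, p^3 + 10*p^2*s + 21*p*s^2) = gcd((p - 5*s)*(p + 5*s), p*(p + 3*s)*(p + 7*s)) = 1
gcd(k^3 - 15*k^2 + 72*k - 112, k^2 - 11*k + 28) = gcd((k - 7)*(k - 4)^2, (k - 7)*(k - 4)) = k^2 - 11*k + 28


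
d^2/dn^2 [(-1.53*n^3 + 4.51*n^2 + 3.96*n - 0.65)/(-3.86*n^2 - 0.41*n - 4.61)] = (5.6843418860808e-14*n^5 + 1.13686837721616e-13*n^4 - 157.66687*n^3 + 556.981434*n^2 + 624.066114*n - 199.6388)/(57.512456*n^6 + 18.326508*n^5 + 208.008066*n^4 + 43.843637*n^3 + 248.424141*n^2 + 26.140083*n + 97.972181)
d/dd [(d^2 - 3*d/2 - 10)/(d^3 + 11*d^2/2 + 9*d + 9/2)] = (-4*d^4 + 12*d^3 + 189*d^2 + 476*d + 333)/(4*d^6 + 44*d^5 + 193*d^4 + 432*d^3 + 522*d^2 + 324*d + 81)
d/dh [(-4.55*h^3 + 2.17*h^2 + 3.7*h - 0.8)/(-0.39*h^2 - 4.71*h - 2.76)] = (1.7745*h^4 + 42.861*h^3 + 28.8963*h^2 - 12.6024*h - 13.98)/(0.1521*h^4 + 3.6738*h^3 + 24.3369*h^2 + 25.9992*h + 7.6176)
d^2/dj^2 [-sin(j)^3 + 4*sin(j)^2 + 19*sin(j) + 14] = 9*sin(j)^3 - 16*sin(j)^2 - 25*sin(j) + 8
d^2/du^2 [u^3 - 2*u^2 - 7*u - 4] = 6*u - 4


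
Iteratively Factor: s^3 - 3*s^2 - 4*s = (s + 1)*(s^2 - 4*s) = s*(s + 1)*(s - 4)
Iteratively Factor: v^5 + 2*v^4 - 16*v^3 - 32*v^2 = (v + 4)*(v^4 - 2*v^3 - 8*v^2) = v*(v + 4)*(v^3 - 2*v^2 - 8*v) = v^2*(v + 4)*(v^2 - 2*v - 8) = v^2*(v + 2)*(v + 4)*(v - 4)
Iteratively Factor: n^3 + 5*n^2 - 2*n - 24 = (n + 4)*(n^2 + n - 6) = (n + 3)*(n + 4)*(n - 2)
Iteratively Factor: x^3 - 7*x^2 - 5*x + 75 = (x - 5)*(x^2 - 2*x - 15) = (x - 5)*(x + 3)*(x - 5)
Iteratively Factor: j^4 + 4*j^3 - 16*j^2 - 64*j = (j)*(j^3 + 4*j^2 - 16*j - 64) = j*(j - 4)*(j^2 + 8*j + 16) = j*(j - 4)*(j + 4)*(j + 4)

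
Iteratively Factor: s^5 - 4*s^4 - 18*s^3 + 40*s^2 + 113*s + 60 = (s + 3)*(s^4 - 7*s^3 + 3*s^2 + 31*s + 20) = (s - 4)*(s + 3)*(s^3 - 3*s^2 - 9*s - 5) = (s - 5)*(s - 4)*(s + 3)*(s^2 + 2*s + 1) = (s - 5)*(s - 4)*(s + 1)*(s + 3)*(s + 1)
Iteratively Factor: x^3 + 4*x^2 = (x + 4)*(x^2) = x*(x + 4)*(x)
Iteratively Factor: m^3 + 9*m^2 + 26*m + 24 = (m + 3)*(m^2 + 6*m + 8) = (m + 3)*(m + 4)*(m + 2)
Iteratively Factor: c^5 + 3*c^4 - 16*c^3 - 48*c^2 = (c)*(c^4 + 3*c^3 - 16*c^2 - 48*c) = c*(c + 4)*(c^3 - c^2 - 12*c) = c^2*(c + 4)*(c^2 - c - 12) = c^2*(c + 3)*(c + 4)*(c - 4)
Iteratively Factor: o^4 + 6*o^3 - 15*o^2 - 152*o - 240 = (o + 3)*(o^3 + 3*o^2 - 24*o - 80) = (o - 5)*(o + 3)*(o^2 + 8*o + 16) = (o - 5)*(o + 3)*(o + 4)*(o + 4)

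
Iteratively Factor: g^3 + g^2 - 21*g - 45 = (g + 3)*(g^2 - 2*g - 15) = (g - 5)*(g + 3)*(g + 3)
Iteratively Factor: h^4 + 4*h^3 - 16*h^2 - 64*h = (h - 4)*(h^3 + 8*h^2 + 16*h) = (h - 4)*(h + 4)*(h^2 + 4*h) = h*(h - 4)*(h + 4)*(h + 4)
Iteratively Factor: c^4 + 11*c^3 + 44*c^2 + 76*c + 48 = (c + 4)*(c^3 + 7*c^2 + 16*c + 12) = (c + 3)*(c + 4)*(c^2 + 4*c + 4) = (c + 2)*(c + 3)*(c + 4)*(c + 2)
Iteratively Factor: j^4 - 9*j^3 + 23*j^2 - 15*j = (j - 1)*(j^3 - 8*j^2 + 15*j) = (j - 5)*(j - 1)*(j^2 - 3*j) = (j - 5)*(j - 3)*(j - 1)*(j)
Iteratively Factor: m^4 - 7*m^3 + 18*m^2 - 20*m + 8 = (m - 1)*(m^3 - 6*m^2 + 12*m - 8) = (m - 2)*(m - 1)*(m^2 - 4*m + 4) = (m - 2)^2*(m - 1)*(m - 2)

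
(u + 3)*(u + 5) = u^2 + 8*u + 15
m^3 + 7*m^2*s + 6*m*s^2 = m*(m + s)*(m + 6*s)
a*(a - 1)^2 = a^3 - 2*a^2 + a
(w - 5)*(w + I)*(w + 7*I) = w^3 - 5*w^2 + 8*I*w^2 - 7*w - 40*I*w + 35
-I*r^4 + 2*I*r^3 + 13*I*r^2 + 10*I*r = r*(r - 5)*(r + 2)*(-I*r - I)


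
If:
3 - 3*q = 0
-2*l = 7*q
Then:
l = -7/2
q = 1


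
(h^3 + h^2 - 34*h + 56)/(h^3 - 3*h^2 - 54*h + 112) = (h - 4)/(h - 8)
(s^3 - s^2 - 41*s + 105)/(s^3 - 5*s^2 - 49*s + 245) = (s - 3)/(s - 7)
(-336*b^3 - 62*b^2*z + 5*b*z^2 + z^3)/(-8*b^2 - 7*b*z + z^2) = (42*b^2 + 13*b*z + z^2)/(b + z)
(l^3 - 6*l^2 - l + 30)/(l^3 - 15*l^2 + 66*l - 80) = (l^2 - l - 6)/(l^2 - 10*l + 16)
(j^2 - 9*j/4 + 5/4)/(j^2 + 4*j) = (4*j^2 - 9*j + 5)/(4*j*(j + 4))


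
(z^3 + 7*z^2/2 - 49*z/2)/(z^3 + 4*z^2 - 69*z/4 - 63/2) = 2*z*(z + 7)/(2*z^2 + 15*z + 18)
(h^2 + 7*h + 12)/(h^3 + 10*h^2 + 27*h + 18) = (h + 4)/(h^2 + 7*h + 6)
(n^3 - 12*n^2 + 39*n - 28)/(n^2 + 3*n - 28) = (n^2 - 8*n + 7)/(n + 7)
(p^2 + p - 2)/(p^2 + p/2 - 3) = 2*(p - 1)/(2*p - 3)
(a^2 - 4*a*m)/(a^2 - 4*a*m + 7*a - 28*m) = a/(a + 7)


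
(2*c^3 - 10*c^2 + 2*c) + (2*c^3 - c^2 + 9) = 4*c^3 - 11*c^2 + 2*c + 9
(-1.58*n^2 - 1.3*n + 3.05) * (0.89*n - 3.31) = -1.4062*n^3 + 4.0728*n^2 + 7.0175*n - 10.0955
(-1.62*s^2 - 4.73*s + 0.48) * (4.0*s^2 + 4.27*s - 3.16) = -6.48*s^4 - 25.8374*s^3 - 13.1579*s^2 + 16.9964*s - 1.5168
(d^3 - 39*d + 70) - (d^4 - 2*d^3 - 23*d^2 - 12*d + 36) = -d^4 + 3*d^3 + 23*d^2 - 27*d + 34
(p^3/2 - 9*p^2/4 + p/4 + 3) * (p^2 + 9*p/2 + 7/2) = p^5/2 - 65*p^3/8 - 15*p^2/4 + 115*p/8 + 21/2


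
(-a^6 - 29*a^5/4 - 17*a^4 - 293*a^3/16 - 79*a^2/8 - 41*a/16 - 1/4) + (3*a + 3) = -a^6 - 29*a^5/4 - 17*a^4 - 293*a^3/16 - 79*a^2/8 + 7*a/16 + 11/4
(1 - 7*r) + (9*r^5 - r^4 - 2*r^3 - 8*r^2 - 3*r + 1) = 9*r^5 - r^4 - 2*r^3 - 8*r^2 - 10*r + 2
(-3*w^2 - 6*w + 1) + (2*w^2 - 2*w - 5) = -w^2 - 8*w - 4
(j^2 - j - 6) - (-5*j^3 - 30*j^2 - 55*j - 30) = 5*j^3 + 31*j^2 + 54*j + 24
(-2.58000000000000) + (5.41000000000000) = 2.83000000000000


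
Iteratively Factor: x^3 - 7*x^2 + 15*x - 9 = (x - 3)*(x^2 - 4*x + 3) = (x - 3)^2*(x - 1)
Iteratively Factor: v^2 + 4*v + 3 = (v + 1)*(v + 3)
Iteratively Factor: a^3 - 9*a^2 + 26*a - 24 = (a - 2)*(a^2 - 7*a + 12) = (a - 4)*(a - 2)*(a - 3)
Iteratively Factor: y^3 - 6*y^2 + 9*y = (y - 3)*(y^2 - 3*y) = y*(y - 3)*(y - 3)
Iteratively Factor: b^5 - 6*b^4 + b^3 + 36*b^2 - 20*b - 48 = (b - 4)*(b^4 - 2*b^3 - 7*b^2 + 8*b + 12) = (b - 4)*(b + 2)*(b^3 - 4*b^2 + b + 6) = (b - 4)*(b - 3)*(b + 2)*(b^2 - b - 2) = (b - 4)*(b - 3)*(b + 1)*(b + 2)*(b - 2)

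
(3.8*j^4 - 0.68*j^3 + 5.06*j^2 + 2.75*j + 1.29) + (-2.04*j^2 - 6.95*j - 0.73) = 3.8*j^4 - 0.68*j^3 + 3.02*j^2 - 4.2*j + 0.56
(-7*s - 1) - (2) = -7*s - 3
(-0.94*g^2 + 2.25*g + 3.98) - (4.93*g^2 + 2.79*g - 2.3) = -5.87*g^2 - 0.54*g + 6.28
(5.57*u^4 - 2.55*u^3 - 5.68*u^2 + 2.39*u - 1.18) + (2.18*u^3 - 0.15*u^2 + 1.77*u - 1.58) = 5.57*u^4 - 0.37*u^3 - 5.83*u^2 + 4.16*u - 2.76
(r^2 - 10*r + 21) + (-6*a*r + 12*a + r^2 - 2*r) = -6*a*r + 12*a + 2*r^2 - 12*r + 21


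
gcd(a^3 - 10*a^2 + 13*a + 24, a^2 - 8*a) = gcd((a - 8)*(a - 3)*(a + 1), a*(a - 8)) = a - 8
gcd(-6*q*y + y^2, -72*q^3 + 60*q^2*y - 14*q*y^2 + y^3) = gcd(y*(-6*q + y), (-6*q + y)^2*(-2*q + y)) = -6*q + y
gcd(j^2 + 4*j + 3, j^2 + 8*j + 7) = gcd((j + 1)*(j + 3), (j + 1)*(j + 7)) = j + 1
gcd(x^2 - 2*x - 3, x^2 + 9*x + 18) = 1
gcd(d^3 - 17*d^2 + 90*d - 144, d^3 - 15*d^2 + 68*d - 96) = d^2 - 11*d + 24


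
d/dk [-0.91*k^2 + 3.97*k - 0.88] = 3.97 - 1.82*k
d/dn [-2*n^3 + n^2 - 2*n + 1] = -6*n^2 + 2*n - 2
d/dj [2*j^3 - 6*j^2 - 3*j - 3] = 6*j^2 - 12*j - 3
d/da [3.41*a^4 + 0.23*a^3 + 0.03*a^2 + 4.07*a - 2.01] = 13.64*a^3 + 0.69*a^2 + 0.06*a + 4.07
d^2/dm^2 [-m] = 0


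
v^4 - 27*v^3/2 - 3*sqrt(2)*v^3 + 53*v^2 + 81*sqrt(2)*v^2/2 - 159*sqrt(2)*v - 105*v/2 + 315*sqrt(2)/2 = (v - 7)*(v - 5)*(v - 3/2)*(v - 3*sqrt(2))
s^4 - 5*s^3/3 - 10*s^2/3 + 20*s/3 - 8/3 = (s - 2)*(s - 1)*(s - 2/3)*(s + 2)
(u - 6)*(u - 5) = u^2 - 11*u + 30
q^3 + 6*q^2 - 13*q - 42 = (q - 3)*(q + 2)*(q + 7)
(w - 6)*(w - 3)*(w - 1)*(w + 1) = w^4 - 9*w^3 + 17*w^2 + 9*w - 18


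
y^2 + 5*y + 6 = (y + 2)*(y + 3)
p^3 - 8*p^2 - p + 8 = (p - 8)*(p - 1)*(p + 1)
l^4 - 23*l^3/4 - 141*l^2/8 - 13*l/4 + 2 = (l - 8)*(l - 1/4)*(l + 1/2)*(l + 2)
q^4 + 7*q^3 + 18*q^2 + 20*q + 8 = (q + 1)*(q + 2)^3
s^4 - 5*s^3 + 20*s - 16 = (s - 4)*(s - 2)*(s - 1)*(s + 2)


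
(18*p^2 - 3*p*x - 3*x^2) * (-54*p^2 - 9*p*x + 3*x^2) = -972*p^4 + 243*p^2*x^2 + 18*p*x^3 - 9*x^4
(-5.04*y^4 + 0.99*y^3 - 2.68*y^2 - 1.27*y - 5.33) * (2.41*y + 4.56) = -12.1464*y^5 - 20.5965*y^4 - 1.9444*y^3 - 15.2815*y^2 - 18.6365*y - 24.3048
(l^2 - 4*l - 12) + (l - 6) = l^2 - 3*l - 18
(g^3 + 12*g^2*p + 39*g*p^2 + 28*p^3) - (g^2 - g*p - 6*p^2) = g^3 + 12*g^2*p - g^2 + 39*g*p^2 + g*p + 28*p^3 + 6*p^2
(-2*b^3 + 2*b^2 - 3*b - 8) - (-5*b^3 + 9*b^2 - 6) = 3*b^3 - 7*b^2 - 3*b - 2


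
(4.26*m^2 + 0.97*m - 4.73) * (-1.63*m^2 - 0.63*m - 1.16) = -6.9438*m^4 - 4.2649*m^3 + 2.1572*m^2 + 1.8547*m + 5.4868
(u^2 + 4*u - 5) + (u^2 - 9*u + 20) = 2*u^2 - 5*u + 15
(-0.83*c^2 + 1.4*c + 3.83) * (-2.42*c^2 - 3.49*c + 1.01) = 2.0086*c^4 - 0.4913*c^3 - 14.9929*c^2 - 11.9527*c + 3.8683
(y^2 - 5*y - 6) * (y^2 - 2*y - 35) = y^4 - 7*y^3 - 31*y^2 + 187*y + 210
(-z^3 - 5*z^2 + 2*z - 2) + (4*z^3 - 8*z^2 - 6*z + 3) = 3*z^3 - 13*z^2 - 4*z + 1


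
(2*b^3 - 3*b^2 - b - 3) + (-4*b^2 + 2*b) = 2*b^3 - 7*b^2 + b - 3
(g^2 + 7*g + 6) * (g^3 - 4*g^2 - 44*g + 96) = g^5 + 3*g^4 - 66*g^3 - 236*g^2 + 408*g + 576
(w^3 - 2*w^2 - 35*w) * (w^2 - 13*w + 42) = w^5 - 15*w^4 + 33*w^3 + 371*w^2 - 1470*w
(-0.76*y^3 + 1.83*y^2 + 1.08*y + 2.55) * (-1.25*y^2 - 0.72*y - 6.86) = 0.95*y^5 - 1.7403*y^4 + 2.546*y^3 - 16.5189*y^2 - 9.2448*y - 17.493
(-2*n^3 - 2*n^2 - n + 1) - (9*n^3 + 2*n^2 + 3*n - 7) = -11*n^3 - 4*n^2 - 4*n + 8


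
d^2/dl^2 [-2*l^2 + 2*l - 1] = -4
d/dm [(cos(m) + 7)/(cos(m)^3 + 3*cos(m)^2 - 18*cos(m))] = 2*(cos(m)^3 + 12*cos(m)^2 + 21*cos(m) - 63)*sin(m)/((cos(m) - 3)^2*(cos(m) + 6)^2*cos(m)^2)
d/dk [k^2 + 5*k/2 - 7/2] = 2*k + 5/2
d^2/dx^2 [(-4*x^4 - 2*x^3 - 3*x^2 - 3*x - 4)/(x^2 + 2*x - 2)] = 2*(-4*x^6 - 24*x^5 - 24*x^4 + 119*x^3 - 102*x^2 - 66*x - 48)/(x^6 + 6*x^5 + 6*x^4 - 16*x^3 - 12*x^2 + 24*x - 8)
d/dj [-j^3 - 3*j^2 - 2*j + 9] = -3*j^2 - 6*j - 2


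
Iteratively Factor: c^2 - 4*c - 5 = (c + 1)*(c - 5)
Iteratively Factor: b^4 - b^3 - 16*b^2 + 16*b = (b - 4)*(b^3 + 3*b^2 - 4*b) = (b - 4)*(b + 4)*(b^2 - b) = (b - 4)*(b - 1)*(b + 4)*(b)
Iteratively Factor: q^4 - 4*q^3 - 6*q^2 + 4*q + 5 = (q + 1)*(q^3 - 5*q^2 - q + 5) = (q - 1)*(q + 1)*(q^2 - 4*q - 5) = (q - 5)*(q - 1)*(q + 1)*(q + 1)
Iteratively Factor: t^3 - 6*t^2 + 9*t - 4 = (t - 1)*(t^2 - 5*t + 4) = (t - 1)^2*(t - 4)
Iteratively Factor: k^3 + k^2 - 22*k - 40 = (k - 5)*(k^2 + 6*k + 8) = (k - 5)*(k + 2)*(k + 4)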